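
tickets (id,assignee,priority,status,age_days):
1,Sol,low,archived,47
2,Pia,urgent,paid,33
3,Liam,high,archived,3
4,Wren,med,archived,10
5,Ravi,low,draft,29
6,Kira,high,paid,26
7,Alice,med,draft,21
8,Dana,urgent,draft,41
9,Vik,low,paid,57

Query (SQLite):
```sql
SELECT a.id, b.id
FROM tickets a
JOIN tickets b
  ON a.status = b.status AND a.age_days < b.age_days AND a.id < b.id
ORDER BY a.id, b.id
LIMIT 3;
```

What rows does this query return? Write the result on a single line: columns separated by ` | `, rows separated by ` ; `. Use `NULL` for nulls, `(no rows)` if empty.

2 | 9 ; 3 | 4 ; 5 | 8

Pairs (a,b) with same status, a.age_days < b.age_days, a.id < b.id.
status groups: archived:{1,3,4} draft:{5,7,8} paid:{2,6,9}
Ordered by (a.id, b.id); first 3.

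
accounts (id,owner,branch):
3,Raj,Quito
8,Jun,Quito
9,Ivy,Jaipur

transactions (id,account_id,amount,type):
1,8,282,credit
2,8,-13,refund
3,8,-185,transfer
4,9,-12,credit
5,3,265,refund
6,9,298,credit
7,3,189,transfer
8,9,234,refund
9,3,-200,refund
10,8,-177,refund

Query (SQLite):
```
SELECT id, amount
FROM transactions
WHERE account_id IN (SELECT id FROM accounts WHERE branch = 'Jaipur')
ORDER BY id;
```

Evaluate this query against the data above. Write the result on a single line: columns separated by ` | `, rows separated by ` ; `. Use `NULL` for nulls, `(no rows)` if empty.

Inner query: accounts.id where branch = 'Jaipur'.
Outer: keep transactions rows whose account_id is in that set.
Inner query → {9}

4 | -12 ; 6 | 298 ; 8 | 234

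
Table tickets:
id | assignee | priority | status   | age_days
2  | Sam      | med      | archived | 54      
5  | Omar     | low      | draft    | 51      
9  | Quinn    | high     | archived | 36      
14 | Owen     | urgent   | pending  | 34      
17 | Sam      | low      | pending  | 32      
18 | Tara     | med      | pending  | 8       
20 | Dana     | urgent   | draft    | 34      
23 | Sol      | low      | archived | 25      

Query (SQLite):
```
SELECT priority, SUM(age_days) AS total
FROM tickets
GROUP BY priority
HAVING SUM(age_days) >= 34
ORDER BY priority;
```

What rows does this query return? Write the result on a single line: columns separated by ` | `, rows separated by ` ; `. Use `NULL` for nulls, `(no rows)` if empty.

high | 36 ; low | 108 ; med | 62 ; urgent | 68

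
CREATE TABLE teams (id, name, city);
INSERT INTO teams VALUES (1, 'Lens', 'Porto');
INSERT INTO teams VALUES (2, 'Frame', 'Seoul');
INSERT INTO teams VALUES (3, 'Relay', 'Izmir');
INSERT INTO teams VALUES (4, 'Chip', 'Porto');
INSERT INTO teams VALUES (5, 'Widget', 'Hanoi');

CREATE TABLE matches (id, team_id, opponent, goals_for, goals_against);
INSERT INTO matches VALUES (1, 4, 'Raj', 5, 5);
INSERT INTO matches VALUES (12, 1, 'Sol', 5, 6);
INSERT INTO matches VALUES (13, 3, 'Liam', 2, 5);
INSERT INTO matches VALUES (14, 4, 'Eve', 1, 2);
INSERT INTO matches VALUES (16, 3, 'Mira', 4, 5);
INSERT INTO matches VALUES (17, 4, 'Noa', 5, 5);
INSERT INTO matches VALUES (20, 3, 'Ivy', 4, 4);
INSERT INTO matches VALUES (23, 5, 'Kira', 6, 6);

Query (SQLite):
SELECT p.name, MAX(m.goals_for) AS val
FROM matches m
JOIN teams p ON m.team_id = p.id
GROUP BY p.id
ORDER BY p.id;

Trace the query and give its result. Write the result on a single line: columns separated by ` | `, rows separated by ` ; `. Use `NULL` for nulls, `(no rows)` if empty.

Join each matches row to its teams via team_id.
Group joined rows by teams.id; compute MAX(m.goals_for) per group.
  1: ids {12} → MAX(m.goals_for)=5
  3: ids {13, 16, 20} → MAX(m.goals_for)=4
  4: ids {1, 14, 17} → MAX(m.goals_for)=5
  5: ids {23} → MAX(m.goals_for)=6

Lens | 5 ; Relay | 4 ; Chip | 5 ; Widget | 6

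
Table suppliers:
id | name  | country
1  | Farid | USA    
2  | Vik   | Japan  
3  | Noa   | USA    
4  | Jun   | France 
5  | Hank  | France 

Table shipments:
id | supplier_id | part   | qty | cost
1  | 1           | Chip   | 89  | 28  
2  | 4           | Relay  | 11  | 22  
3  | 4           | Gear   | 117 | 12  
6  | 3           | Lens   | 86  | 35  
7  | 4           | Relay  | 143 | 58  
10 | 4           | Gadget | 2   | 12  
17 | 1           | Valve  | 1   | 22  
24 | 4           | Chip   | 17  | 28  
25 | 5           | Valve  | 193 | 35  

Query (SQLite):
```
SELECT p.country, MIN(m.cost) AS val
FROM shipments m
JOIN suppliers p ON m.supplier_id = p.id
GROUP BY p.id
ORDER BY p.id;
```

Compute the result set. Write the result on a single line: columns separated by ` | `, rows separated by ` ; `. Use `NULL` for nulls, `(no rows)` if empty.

USA | 22 ; USA | 35 ; France | 12 ; France | 35

Join each shipments row to its suppliers via supplier_id.
Group joined rows by suppliers.id; compute MIN(m.cost) per group.
  1: ids {1, 17} → MIN(m.cost)=22
  3: ids {6} → MIN(m.cost)=35
  4: ids {2, 3, 7, 10, 24} → MIN(m.cost)=12
  5: ids {25} → MIN(m.cost)=35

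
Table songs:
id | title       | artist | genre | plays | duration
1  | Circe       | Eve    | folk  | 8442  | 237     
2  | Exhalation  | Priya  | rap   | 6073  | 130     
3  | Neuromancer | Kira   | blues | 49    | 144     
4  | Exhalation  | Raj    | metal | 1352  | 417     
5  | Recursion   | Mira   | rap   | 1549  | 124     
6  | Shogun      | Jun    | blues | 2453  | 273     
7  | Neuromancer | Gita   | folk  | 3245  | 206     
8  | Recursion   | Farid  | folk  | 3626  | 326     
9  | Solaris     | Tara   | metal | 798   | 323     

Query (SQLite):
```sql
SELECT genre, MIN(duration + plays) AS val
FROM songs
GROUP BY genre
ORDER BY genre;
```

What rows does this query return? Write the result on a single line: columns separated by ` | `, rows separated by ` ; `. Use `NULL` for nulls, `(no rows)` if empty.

For each row compute duration + plays.
Group by genre; take MIN of the expression per group.
  blues: ids {3, 6} → MIN(duration + plays)=193
  folk: ids {1, 7, 8} → MIN(duration + plays)=3451
  metal: ids {4, 9} → MIN(duration + plays)=1121
  rap: ids {2, 5} → MIN(duration + plays)=1673

blues | 193 ; folk | 3451 ; metal | 1121 ; rap | 1673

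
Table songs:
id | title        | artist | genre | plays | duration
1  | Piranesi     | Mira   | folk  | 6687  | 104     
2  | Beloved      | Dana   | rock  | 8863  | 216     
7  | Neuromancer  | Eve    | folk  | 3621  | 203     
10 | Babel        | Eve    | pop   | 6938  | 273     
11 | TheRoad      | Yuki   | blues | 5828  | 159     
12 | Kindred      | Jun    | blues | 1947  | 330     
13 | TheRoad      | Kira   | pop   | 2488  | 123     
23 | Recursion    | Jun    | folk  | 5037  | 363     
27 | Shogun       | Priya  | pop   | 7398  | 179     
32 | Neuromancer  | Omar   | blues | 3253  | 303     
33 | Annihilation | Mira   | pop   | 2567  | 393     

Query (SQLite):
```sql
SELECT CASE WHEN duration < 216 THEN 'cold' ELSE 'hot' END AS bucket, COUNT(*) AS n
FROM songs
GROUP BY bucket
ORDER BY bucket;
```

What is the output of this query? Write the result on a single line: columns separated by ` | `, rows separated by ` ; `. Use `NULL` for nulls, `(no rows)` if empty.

cold | 5 ; hot | 6

Bucket rows by duration < 216 → 'cold' else 'hot'; count each bucket.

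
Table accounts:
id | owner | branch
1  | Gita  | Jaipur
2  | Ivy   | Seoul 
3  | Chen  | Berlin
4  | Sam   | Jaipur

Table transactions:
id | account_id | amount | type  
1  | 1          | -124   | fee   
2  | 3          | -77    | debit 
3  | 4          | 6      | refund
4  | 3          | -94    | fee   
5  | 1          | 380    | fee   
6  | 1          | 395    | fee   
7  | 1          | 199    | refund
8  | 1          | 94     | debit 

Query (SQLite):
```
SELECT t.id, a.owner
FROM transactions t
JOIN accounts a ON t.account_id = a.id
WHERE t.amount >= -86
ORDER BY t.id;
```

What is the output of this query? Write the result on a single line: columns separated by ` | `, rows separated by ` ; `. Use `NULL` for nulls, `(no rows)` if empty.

Each transactions row matches the accounts row where account_id = accounts.id.
Then keep rows with t.amount >= -86.

2 | Chen ; 3 | Sam ; 5 | Gita ; 6 | Gita ; 7 | Gita ; 8 | Gita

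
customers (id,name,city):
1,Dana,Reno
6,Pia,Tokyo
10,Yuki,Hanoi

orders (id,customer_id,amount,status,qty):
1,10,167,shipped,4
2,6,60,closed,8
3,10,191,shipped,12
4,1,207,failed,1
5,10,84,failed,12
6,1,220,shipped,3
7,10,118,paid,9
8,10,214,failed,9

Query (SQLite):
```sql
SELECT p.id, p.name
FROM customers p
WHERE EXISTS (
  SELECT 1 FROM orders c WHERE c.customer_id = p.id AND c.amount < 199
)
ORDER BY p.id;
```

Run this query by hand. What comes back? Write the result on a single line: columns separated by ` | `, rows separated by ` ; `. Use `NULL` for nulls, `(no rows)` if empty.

For each customers row, check whether any orders with matching customer_id has amount < 199.
Keep rows where that is true.

6 | Pia ; 10 | Yuki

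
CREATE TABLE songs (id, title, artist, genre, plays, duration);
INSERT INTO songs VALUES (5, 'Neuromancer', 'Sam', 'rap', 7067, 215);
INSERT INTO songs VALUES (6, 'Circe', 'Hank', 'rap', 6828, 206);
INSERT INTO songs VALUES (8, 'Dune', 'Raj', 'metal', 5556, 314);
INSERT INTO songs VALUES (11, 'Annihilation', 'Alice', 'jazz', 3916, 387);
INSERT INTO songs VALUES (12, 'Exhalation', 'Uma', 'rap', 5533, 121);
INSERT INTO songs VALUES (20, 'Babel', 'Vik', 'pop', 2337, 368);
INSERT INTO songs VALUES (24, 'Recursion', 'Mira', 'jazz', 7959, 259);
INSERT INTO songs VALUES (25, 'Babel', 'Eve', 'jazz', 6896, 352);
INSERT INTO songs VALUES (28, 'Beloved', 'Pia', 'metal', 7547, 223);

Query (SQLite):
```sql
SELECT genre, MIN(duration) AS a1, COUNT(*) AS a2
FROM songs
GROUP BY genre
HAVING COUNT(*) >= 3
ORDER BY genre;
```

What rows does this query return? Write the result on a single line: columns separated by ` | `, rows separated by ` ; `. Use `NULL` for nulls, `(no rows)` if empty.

jazz | 259 | 3 ; rap | 121 | 3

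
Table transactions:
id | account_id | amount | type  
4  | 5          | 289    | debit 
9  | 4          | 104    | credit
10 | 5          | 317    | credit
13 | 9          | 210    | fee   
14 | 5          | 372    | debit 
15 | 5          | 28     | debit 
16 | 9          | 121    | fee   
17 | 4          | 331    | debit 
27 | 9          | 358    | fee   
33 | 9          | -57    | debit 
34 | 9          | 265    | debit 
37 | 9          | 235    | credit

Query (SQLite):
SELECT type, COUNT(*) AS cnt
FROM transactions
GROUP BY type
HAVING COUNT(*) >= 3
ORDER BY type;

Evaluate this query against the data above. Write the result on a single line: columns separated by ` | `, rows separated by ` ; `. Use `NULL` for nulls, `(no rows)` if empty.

Partition transactions by type; compute COUNT(*) within each group.
HAVING: keep groups with count ≥ 3.
  credit: ids {9, 10, 37} → COUNT(*)=3
  debit: ids {4, 14, 15, 17, 33, 34} → COUNT(*)=6
  fee: ids {13, 16, 27} → COUNT(*)=3

credit | 3 ; debit | 6 ; fee | 3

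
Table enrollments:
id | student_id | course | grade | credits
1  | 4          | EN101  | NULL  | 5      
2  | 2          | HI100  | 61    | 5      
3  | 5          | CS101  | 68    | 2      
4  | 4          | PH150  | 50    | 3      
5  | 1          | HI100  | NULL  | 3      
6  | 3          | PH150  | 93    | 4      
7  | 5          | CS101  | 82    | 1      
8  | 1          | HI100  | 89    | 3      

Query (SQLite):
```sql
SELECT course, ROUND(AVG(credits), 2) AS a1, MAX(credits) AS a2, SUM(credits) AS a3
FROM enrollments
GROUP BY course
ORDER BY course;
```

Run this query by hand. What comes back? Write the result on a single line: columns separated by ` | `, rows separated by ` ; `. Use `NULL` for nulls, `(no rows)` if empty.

Group enrollments by course.
Per group compute: ROUND(AVG(credits), 2), MAX(credits), SUM(credits).
  CS101: ids {3, 7} → ROUND(AVG(credits), 2)=1.5, MAX(credits)=2, SUM(credits)=3
  EN101: ids {1} → ROUND(AVG(credits), 2)=5, MAX(credits)=5, SUM(credits)=5
  HI100: ids {2, 5, 8} → ROUND(AVG(credits), 2)=3.67, MAX(credits)=5, SUM(credits)=11
  PH150: ids {4, 6} → ROUND(AVG(credits), 2)=3.5, MAX(credits)=4, SUM(credits)=7

CS101 | 1.5 | 2 | 3 ; EN101 | 5 | 5 | 5 ; HI100 | 3.67 | 5 | 11 ; PH150 | 3.5 | 4 | 7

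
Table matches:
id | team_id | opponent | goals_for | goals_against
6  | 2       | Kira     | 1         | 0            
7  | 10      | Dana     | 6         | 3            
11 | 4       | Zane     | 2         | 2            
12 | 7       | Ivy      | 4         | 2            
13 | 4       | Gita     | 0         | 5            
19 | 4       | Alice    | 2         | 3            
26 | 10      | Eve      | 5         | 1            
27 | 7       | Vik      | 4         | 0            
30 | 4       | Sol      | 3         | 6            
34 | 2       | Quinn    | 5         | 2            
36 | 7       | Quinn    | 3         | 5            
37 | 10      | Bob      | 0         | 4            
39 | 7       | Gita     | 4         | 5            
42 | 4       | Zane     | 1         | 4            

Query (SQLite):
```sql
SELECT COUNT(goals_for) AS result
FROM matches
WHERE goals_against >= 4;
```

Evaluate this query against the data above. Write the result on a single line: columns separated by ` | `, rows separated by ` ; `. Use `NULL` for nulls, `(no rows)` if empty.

6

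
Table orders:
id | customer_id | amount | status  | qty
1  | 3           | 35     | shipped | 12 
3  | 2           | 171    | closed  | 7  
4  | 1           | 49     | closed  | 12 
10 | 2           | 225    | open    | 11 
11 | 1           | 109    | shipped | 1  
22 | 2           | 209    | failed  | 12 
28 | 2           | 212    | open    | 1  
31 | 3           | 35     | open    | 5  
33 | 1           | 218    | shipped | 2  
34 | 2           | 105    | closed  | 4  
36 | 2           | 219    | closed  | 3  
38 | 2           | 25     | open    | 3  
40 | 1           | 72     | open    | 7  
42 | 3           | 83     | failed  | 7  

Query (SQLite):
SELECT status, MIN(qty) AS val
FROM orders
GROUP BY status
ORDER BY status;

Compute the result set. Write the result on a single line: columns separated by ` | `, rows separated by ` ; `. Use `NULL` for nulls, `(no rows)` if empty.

closed | 3 ; failed | 7 ; open | 1 ; shipped | 1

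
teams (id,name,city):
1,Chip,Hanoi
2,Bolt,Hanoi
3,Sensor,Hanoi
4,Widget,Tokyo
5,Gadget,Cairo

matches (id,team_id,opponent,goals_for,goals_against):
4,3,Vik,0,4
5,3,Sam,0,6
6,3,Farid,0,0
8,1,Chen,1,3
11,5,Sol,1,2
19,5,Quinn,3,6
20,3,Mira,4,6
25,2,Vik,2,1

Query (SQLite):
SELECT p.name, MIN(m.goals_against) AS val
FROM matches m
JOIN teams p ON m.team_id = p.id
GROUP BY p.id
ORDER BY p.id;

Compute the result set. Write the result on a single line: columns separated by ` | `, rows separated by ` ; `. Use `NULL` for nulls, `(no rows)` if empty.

Chip | 3 ; Bolt | 1 ; Sensor | 0 ; Gadget | 2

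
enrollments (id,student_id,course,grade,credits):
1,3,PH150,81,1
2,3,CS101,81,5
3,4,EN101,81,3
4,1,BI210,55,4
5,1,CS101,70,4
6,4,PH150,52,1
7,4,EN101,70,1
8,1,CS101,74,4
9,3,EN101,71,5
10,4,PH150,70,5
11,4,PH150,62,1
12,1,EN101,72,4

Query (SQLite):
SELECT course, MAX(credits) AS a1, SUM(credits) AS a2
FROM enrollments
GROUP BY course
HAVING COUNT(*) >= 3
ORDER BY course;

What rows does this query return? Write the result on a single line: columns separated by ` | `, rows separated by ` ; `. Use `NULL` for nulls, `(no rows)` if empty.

Group enrollments by course.
Per group compute: MAX(credits), SUM(credits).
HAVING: drop groups with fewer than 3 rows.
  BI210: ids {4} → MAX(credits)=4, SUM(credits)=4
  CS101: ids {2, 5, 8} → MAX(credits)=5, SUM(credits)=13
  EN101: ids {3, 7, 9, 12} → MAX(credits)=5, SUM(credits)=13
  PH150: ids {1, 6, 10, 11} → MAX(credits)=5, SUM(credits)=8

CS101 | 5 | 13 ; EN101 | 5 | 13 ; PH150 | 5 | 8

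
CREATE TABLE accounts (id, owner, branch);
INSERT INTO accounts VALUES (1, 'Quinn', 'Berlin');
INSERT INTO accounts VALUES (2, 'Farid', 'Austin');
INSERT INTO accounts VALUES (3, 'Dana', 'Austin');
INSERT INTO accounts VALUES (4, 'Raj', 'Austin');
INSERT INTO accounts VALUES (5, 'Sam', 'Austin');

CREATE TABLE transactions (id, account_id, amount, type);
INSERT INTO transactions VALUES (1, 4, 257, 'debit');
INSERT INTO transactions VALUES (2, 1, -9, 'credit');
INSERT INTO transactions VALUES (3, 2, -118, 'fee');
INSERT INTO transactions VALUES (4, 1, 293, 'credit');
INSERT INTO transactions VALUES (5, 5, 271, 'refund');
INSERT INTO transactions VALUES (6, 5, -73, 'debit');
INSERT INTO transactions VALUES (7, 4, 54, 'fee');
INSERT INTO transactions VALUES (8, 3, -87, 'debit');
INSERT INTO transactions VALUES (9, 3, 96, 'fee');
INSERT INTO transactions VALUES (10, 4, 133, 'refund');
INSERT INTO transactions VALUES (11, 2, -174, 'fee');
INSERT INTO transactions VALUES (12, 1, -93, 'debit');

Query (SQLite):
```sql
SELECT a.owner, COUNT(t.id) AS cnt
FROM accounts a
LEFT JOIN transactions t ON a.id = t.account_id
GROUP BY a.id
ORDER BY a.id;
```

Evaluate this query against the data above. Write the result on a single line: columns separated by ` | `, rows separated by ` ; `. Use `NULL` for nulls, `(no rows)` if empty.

Quinn | 3 ; Farid | 2 ; Dana | 2 ; Raj | 3 ; Sam | 2

LEFT JOIN keeps every accounts row; unmatched ones get NULL for transactions columns.
Group by accounts.id and compute COUNT(t.id). COUNT(col) of an all-NULL group is 0.
  1: ids {2, 4, 12} → COUNT(t.id)=3
  2: ids {3, 11} → COUNT(t.id)=2
  3: ids {8, 9} → COUNT(t.id)=2
  4: ids {1, 7, 10} → COUNT(t.id)=3
  5: ids {5, 6} → COUNT(t.id)=2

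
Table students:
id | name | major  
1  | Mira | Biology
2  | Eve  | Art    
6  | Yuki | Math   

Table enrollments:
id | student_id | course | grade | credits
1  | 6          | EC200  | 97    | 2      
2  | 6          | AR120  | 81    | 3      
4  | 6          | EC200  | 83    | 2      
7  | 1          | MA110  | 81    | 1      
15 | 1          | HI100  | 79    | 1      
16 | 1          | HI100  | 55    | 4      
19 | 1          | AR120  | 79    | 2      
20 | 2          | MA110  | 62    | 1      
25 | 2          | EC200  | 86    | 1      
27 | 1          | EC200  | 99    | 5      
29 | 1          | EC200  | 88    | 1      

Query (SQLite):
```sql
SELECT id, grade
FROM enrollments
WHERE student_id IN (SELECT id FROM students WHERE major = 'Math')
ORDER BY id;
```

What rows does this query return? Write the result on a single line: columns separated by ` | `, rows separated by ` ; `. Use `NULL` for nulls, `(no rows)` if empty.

1 | 97 ; 2 | 81 ; 4 | 83

Inner query: students.id where major = 'Math'.
Outer: keep enrollments rows whose student_id is in that set.
Inner query → {6}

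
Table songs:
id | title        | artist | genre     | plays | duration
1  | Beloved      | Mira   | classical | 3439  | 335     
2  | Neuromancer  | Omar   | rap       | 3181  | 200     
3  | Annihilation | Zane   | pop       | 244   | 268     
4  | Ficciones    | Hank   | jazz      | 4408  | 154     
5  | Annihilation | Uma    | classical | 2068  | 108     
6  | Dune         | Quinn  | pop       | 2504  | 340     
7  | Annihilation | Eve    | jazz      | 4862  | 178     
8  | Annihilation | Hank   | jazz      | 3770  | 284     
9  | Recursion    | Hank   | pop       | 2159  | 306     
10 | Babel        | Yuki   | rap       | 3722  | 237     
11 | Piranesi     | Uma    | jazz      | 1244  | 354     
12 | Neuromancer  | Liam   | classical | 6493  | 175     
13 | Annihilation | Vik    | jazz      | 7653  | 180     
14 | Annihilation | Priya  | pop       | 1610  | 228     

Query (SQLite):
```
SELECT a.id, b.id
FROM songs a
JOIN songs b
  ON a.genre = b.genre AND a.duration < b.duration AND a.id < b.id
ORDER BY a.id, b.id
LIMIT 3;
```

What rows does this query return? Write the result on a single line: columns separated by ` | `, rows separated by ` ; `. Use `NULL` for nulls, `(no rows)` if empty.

2 | 10 ; 3 | 6 ; 3 | 9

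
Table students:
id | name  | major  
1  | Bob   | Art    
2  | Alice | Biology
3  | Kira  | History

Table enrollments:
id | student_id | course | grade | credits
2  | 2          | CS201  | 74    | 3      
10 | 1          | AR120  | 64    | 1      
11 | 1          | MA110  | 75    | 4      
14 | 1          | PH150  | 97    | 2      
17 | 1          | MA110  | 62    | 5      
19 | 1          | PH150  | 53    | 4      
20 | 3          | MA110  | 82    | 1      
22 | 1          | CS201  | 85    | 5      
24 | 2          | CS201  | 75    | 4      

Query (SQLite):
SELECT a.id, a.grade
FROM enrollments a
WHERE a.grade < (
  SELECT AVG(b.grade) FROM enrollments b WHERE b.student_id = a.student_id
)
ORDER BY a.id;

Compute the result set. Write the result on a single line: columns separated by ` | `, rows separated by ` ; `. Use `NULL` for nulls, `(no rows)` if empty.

2 | 74 ; 10 | 64 ; 17 | 62 ; 19 | 53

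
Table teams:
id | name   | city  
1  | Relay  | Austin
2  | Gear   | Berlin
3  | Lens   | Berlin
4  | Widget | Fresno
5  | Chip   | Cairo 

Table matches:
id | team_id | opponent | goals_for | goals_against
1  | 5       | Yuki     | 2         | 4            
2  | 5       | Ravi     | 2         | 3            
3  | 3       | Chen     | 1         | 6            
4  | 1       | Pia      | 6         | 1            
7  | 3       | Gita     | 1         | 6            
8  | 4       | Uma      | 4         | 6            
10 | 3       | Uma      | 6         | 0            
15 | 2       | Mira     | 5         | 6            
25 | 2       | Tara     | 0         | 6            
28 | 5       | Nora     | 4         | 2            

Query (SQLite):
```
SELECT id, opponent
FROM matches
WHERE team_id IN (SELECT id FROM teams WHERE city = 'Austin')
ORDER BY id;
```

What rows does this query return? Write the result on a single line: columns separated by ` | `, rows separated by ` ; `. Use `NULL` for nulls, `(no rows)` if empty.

Inner query: teams.id where city = 'Austin'.
Outer: keep matches rows whose team_id is in that set.
Inner query → {1}

4 | Pia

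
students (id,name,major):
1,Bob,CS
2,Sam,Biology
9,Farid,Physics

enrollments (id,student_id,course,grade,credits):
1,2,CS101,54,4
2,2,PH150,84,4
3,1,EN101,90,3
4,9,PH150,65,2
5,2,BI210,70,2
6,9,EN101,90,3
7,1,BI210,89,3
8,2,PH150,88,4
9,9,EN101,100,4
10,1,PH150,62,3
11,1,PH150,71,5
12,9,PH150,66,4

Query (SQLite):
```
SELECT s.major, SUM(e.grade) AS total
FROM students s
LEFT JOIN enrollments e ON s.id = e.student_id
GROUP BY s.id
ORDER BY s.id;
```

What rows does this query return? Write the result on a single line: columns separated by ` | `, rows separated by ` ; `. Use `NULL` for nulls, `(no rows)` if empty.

LEFT JOIN keeps every students row; unmatched ones get NULL for enrollments columns.
Group by students.id and compute SUM(e.grade). SUM over an all-NULL group is NULL.
  1: ids {3, 7, 10, 11} → SUM(e.grade)=312
  2: ids {1, 2, 5, 8} → SUM(e.grade)=296
  9: ids {4, 6, 9, 12} → SUM(e.grade)=321

CS | 312 ; Biology | 296 ; Physics | 321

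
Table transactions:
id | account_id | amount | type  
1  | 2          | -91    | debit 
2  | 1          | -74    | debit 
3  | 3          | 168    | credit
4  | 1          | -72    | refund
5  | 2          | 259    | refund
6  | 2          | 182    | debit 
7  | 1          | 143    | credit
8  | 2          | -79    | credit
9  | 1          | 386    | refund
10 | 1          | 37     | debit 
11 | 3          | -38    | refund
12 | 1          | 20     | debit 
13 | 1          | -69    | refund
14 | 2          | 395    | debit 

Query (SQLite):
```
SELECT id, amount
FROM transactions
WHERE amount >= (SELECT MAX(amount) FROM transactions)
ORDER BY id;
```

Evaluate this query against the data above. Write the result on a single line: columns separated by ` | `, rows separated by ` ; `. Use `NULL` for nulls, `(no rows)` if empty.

14 | 395

Scalar subquery: MAX(amount) over all transactions rows = 395.
Keep rows where amount >= that value.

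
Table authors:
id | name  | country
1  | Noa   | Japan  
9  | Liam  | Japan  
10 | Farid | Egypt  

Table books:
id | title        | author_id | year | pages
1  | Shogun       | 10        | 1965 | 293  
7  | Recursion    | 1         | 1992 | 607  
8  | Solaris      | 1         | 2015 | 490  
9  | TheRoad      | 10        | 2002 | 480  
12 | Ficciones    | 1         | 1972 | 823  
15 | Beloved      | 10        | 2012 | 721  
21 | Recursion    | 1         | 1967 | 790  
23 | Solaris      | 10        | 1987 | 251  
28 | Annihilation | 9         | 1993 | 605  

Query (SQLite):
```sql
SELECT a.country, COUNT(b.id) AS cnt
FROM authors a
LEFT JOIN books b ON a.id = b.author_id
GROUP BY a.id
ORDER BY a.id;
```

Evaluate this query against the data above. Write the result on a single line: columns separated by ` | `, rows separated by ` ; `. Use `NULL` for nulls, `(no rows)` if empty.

LEFT JOIN keeps every authors row; unmatched ones get NULL for books columns.
Group by authors.id and compute COUNT(b.id). COUNT(col) of an all-NULL group is 0.
  1: ids {7, 8, 12, 21} → COUNT(b.id)=4
  9: ids {28} → COUNT(b.id)=1
  10: ids {1, 9, 15, 23} → COUNT(b.id)=4

Japan | 4 ; Japan | 1 ; Egypt | 4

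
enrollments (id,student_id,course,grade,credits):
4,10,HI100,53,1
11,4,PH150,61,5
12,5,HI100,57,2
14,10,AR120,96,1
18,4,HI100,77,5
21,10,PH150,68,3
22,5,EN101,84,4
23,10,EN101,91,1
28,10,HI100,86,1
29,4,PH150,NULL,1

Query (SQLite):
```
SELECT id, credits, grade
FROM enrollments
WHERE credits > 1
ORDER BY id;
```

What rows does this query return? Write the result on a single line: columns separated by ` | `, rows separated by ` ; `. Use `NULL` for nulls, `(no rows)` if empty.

credits > 1: ids {11, 12, 18, 21, 22}

11 | 5 | 61 ; 12 | 2 | 57 ; 18 | 5 | 77 ; 21 | 3 | 68 ; 22 | 4 | 84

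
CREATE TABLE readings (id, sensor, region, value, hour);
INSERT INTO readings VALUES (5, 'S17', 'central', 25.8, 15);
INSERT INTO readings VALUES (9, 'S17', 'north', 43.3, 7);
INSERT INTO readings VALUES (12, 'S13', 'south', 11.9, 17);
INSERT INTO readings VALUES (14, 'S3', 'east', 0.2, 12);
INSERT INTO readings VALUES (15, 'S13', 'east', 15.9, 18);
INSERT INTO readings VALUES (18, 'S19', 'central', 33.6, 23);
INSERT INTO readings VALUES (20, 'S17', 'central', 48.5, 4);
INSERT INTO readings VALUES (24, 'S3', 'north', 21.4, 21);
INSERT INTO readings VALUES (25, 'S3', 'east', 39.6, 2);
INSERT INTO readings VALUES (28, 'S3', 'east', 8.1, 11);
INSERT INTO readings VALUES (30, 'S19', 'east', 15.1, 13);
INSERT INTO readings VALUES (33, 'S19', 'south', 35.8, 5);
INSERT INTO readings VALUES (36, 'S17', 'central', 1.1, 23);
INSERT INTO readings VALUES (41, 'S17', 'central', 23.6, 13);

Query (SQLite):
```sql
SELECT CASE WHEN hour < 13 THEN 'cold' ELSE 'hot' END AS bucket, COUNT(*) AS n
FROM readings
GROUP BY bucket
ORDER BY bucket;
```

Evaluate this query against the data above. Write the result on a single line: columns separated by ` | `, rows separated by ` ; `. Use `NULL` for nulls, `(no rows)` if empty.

cold | 6 ; hot | 8

Bucket rows by hour < 13 → 'cold' else 'hot'; count each bucket.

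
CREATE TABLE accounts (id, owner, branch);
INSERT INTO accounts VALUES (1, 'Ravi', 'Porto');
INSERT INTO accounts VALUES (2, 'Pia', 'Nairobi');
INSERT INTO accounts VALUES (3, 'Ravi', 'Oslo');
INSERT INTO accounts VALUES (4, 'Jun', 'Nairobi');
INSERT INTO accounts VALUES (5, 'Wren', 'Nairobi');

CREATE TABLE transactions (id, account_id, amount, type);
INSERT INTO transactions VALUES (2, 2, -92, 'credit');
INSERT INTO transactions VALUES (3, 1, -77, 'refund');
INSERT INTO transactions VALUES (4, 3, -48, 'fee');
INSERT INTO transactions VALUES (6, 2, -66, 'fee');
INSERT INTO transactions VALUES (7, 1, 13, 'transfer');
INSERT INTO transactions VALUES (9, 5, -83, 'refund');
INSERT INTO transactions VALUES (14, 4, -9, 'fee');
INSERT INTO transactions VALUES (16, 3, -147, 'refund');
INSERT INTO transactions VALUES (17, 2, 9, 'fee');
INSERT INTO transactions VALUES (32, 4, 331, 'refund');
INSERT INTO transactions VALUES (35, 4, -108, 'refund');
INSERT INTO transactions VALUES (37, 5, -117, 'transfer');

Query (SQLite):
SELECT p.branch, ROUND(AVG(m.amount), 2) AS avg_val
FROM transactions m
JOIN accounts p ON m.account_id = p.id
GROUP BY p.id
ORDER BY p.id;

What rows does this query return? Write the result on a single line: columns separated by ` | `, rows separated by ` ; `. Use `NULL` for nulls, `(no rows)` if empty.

Join each transactions row to its accounts via account_id.
Group joined rows by accounts.id; compute ROUND(AVG(m.amount), 2) per group.
  1: ids {3, 7} → ROUND(AVG(m.amount), 2)=-32
  2: ids {2, 6, 17} → ROUND(AVG(m.amount), 2)=-49.67
  3: ids {4, 16} → ROUND(AVG(m.amount), 2)=-97.5
  4: ids {14, 32, 35} → ROUND(AVG(m.amount), 2)=71.33
  5: ids {9, 37} → ROUND(AVG(m.amount), 2)=-100

Porto | -32 ; Nairobi | -49.67 ; Oslo | -97.5 ; Nairobi | 71.33 ; Nairobi | -100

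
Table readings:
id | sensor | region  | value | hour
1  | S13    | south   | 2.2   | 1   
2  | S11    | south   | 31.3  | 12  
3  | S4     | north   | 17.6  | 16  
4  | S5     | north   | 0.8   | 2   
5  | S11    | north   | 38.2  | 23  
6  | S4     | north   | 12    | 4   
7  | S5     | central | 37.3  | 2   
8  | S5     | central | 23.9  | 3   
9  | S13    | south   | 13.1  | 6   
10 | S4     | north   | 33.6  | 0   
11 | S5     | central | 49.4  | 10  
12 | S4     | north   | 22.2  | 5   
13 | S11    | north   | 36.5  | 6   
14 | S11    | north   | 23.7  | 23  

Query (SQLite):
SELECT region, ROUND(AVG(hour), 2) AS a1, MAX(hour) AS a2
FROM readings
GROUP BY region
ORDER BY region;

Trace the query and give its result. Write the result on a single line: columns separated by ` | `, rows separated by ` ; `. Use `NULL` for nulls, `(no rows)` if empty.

central | 5 | 10 ; north | 9.88 | 23 ; south | 6.33 | 12

Group readings by region.
Per group compute: ROUND(AVG(hour), 2), MAX(hour).
  central: ids {7, 8, 11} → ROUND(AVG(hour), 2)=5, MAX(hour)=10
  north: ids {3, 4, 5, 6, 10, 12, 13, 14} → ROUND(AVG(hour), 2)=9.88, MAX(hour)=23
  south: ids {1, 2, 9} → ROUND(AVG(hour), 2)=6.33, MAX(hour)=12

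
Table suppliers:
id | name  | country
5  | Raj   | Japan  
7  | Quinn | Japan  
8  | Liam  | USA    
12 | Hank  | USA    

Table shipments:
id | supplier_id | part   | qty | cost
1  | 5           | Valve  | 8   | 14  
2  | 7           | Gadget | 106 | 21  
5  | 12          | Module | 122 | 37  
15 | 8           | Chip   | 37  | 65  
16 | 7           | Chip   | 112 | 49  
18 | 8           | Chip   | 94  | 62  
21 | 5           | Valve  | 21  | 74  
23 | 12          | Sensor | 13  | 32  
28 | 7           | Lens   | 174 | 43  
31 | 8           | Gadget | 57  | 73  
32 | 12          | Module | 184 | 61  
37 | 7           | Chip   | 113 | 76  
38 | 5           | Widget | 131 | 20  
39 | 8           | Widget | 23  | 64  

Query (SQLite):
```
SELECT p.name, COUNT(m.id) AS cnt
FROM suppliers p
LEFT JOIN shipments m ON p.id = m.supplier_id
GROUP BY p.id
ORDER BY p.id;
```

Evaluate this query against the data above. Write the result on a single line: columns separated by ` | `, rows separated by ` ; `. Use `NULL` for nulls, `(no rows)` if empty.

LEFT JOIN keeps every suppliers row; unmatched ones get NULL for shipments columns.
Group by suppliers.id and compute COUNT(m.id). COUNT(col) of an all-NULL group is 0.
  5: ids {1, 21, 38} → COUNT(m.id)=3
  7: ids {2, 16, 28, 37} → COUNT(m.id)=4
  8: ids {15, 18, 31, 39} → COUNT(m.id)=4
  12: ids {5, 23, 32} → COUNT(m.id)=3

Raj | 3 ; Quinn | 4 ; Liam | 4 ; Hank | 3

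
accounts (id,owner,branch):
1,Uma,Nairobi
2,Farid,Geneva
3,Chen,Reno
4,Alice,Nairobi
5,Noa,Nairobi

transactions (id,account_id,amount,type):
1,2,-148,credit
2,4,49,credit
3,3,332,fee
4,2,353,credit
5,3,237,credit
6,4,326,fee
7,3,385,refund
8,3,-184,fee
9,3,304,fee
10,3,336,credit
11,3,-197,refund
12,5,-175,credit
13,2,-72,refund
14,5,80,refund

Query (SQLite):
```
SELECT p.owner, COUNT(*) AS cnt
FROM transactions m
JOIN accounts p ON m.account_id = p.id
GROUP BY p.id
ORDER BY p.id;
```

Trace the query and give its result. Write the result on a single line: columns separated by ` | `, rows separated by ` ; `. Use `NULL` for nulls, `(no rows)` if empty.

Farid | 3 ; Chen | 7 ; Alice | 2 ; Noa | 2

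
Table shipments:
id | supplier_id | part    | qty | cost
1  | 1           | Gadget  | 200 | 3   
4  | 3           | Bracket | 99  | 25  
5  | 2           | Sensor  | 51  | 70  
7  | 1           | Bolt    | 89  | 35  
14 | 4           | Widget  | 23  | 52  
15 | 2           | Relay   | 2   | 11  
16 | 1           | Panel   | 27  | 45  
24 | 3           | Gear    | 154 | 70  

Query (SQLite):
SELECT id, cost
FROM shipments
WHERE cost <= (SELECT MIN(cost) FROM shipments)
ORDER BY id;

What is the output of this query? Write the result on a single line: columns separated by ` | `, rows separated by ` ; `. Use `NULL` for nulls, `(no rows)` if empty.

Scalar subquery: MIN(cost) over all shipments rows = 3.
Keep rows where cost <= that value.

1 | 3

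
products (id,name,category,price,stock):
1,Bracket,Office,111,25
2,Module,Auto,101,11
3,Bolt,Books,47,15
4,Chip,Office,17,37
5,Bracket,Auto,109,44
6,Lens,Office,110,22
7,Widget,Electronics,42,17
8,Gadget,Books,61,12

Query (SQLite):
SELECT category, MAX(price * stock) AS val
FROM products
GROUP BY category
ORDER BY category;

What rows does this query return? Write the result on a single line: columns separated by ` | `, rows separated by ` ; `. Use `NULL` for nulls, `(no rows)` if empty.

Auto | 4796 ; Books | 732 ; Electronics | 714 ; Office | 2775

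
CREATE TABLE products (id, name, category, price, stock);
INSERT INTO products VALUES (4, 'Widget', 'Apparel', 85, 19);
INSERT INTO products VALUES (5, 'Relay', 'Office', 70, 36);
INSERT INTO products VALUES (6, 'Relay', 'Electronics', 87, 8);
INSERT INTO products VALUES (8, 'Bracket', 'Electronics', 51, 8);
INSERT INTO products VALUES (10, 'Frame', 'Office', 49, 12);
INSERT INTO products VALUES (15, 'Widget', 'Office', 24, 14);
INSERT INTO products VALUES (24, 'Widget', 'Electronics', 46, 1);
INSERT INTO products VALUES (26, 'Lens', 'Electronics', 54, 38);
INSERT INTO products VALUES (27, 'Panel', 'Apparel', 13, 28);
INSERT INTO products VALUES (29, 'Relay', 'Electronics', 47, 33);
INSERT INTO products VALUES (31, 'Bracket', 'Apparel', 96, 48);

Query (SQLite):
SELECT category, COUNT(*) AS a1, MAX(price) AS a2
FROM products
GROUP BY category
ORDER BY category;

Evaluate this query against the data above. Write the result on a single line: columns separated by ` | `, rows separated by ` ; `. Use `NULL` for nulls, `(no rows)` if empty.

Group products by category.
Per group compute: COUNT(*), MAX(price).
  Apparel: ids {4, 27, 31} → COUNT(*)=3, MAX(price)=96
  Electronics: ids {6, 8, 24, 26, 29} → COUNT(*)=5, MAX(price)=87
  Office: ids {5, 10, 15} → COUNT(*)=3, MAX(price)=70

Apparel | 3 | 96 ; Electronics | 5 | 87 ; Office | 3 | 70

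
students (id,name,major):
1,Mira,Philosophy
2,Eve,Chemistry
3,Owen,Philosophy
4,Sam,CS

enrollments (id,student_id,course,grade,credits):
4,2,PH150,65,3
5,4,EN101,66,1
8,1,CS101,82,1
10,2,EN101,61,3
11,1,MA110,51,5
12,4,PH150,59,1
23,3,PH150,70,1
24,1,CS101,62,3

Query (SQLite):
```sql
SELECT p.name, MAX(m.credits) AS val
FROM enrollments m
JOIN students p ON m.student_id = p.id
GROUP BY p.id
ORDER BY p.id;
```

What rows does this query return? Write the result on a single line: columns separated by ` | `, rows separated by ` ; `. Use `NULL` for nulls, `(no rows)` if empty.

Join each enrollments row to its students via student_id.
Group joined rows by students.id; compute MAX(m.credits) per group.
  1: ids {8, 11, 24} → MAX(m.credits)=5
  2: ids {4, 10} → MAX(m.credits)=3
  3: ids {23} → MAX(m.credits)=1
  4: ids {5, 12} → MAX(m.credits)=1

Mira | 5 ; Eve | 3 ; Owen | 1 ; Sam | 1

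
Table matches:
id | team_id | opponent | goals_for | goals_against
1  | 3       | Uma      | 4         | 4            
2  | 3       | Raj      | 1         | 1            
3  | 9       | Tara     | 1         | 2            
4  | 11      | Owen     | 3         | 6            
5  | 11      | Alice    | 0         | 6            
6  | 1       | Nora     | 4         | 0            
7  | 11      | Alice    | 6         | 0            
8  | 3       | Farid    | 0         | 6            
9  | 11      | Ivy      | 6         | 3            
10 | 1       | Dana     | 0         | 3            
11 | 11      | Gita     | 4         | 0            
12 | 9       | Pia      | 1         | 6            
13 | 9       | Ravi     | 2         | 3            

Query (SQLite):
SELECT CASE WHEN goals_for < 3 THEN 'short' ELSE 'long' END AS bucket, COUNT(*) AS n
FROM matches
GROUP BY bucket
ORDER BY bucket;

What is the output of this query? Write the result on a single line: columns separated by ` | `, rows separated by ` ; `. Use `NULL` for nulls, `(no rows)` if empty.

Bucket rows by goals_for < 3 → 'short' else 'long'; count each bucket.

long | 6 ; short | 7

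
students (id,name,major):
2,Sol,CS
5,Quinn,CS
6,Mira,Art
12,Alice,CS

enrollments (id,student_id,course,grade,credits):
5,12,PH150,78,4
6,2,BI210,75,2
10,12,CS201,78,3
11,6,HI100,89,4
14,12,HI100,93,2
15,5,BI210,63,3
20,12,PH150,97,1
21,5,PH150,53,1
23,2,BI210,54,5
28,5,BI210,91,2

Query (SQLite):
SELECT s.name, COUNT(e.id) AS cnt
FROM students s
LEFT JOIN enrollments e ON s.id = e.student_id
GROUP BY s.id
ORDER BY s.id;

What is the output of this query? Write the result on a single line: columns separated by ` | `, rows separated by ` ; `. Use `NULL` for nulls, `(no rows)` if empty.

Sol | 2 ; Quinn | 3 ; Mira | 1 ; Alice | 4

LEFT JOIN keeps every students row; unmatched ones get NULL for enrollments columns.
Group by students.id and compute COUNT(e.id). COUNT(col) of an all-NULL group is 0.
  2: ids {6, 23} → COUNT(e.id)=2
  5: ids {15, 21, 28} → COUNT(e.id)=3
  6: ids {11} → COUNT(e.id)=1
  12: ids {5, 10, 14, 20} → COUNT(e.id)=4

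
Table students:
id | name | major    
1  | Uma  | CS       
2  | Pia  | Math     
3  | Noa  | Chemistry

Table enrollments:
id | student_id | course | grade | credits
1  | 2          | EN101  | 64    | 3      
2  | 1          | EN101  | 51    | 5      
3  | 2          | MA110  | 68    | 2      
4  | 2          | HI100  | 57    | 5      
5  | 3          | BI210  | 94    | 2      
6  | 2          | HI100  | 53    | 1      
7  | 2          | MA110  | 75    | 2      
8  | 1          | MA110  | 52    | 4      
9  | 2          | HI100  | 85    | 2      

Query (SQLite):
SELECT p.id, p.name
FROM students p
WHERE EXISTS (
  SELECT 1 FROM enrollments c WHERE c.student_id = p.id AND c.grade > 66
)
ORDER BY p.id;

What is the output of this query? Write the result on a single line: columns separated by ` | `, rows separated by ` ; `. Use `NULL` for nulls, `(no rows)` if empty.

For each students row, check whether any enrollments with matching student_id has grade > 66.
Keep rows where that is true.

2 | Pia ; 3 | Noa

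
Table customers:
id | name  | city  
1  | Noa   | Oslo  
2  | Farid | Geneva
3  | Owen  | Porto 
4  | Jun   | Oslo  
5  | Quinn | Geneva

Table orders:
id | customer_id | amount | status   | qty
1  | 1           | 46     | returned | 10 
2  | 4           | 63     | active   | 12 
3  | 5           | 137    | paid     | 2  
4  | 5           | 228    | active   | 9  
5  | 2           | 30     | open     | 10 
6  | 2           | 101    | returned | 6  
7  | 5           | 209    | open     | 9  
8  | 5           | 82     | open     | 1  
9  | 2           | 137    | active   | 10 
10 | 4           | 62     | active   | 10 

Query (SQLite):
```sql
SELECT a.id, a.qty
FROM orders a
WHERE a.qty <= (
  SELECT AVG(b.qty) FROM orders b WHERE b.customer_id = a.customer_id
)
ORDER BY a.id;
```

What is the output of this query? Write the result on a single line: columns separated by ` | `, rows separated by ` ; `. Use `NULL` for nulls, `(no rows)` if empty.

1 | 10 ; 3 | 2 ; 6 | 6 ; 8 | 1 ; 10 | 10

For each orders row a, compute AVG(qty) over rows sharing a.customer_id.
Keep row a if a.qty <= that per-group AVG.
  customer_id=1: AVG(qty) = 10.0
  customer_id=2: AVG(qty) = 8.666667
  customer_id=4: AVG(qty) = 11.0
  customer_id=5: AVG(qty) = 5.25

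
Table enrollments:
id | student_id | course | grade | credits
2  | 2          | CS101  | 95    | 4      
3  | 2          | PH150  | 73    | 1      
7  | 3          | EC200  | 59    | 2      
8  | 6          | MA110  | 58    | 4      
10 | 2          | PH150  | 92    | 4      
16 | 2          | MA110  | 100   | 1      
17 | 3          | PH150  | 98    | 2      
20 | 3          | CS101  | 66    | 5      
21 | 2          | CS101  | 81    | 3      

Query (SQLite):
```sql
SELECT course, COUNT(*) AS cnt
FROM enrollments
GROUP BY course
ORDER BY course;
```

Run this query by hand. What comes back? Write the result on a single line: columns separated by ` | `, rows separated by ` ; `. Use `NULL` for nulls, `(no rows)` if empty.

Partition enrollments by course; compute COUNT(*) within each group.
  CS101: ids {2, 20, 21} → COUNT(*)=3
  EC200: ids {7} → COUNT(*)=1
  MA110: ids {8, 16} → COUNT(*)=2
  PH150: ids {3, 10, 17} → COUNT(*)=3

CS101 | 3 ; EC200 | 1 ; MA110 | 2 ; PH150 | 3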